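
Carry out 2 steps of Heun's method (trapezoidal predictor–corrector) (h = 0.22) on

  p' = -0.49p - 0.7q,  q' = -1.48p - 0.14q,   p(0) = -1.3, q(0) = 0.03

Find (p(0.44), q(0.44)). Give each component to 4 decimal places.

-1.1724, 0.7865

Heun on (p,q): k1 = f(t_n, state_n); k2 = f(t_n + h, state_n + h·k1); state_{n+1} = state_n + (h/2)·(k1 + k2).
0.000000: (-1.300000, 0.030000)
  k1 = (0.616000, 1.919800)
  predictor → (-1.164480, 0.452356)
  k2 = (0.253946, 1.660101)
  → (-1.204306, 0.423789)
0.220000: (-1.204306, 0.423789)
  k1 = (0.293458, 1.723042)
  predictor → (-1.139745, 0.802858)
  k2 = (-0.003526, 1.574423)
  → (-1.172413, 0.786510)
(p(0.44), q(0.44)) ≈ (-1.1724, 0.7865)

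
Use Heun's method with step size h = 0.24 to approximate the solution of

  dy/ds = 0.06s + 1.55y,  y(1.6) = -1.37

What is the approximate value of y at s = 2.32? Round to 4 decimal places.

-3.9556

Heun: k1 = f(s_n, y_n); k2 = f(s_n + h, y_n + h·k1); y_{n+1} = y_n + (h/2)·(k1 + k2).
s=1.600000, y=-1.370000:
  k1 = f(1.600000, -1.370000) = -2.027500
  k2 = f(1.840000, -1.856600) = -2.767330
  y ← -1.370000 + (0.24/2)·(-2.027500 + (-2.767330)) = -1.945380
s=1.840000, y=-1.945380:
  k1 = f(1.840000, -1.945380) = -2.904938
  k2 = f(2.080000, -2.642565) = -3.971175
  y ← -1.945380 + (0.24/2)·(-2.904938 + (-3.971175)) = -2.770513
s=2.080000, y=-2.770513:
  k1 = f(2.080000, -2.770513) = -4.169496
  k2 = f(2.320000, -3.771192) = -5.706148
  y ← -2.770513 + (0.24/2)·(-4.169496 + (-5.706148)) = -3.955590
y(2.32) ≈ -3.9556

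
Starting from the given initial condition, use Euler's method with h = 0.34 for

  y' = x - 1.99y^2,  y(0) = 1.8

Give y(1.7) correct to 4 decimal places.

Euler: y_{n+1} = y_n + h·f(x_n, y_n).
x=0.000000, y=1.800000: f=-6.447600 → y ← 1.800000 + 0.34·(-6.447600) = -0.392184
x=0.340000, y=-0.392184: f=0.033922 → y ← -0.392184 + 0.34·0.033922 = -0.380651
x=0.680000, y=-0.380651: f=0.391659 → y ← -0.380651 + 0.34·0.391659 = -0.247487
x=1.020000, y=-0.247487: f=0.898113 → y ← -0.247487 + 0.34·0.898113 = 0.057872
x=1.360000, y=0.057872: f=1.353335 → y ← 0.057872 + 0.34·1.353335 = 0.518006
y(1.7) ≈ 0.5180

0.5180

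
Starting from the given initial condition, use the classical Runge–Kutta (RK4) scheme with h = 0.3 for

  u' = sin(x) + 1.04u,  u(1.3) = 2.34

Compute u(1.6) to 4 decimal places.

RK4: k1 = f(x_n, u_n); k2 = f(x_n + h/2, u_n + (h/2)·k1); k3 = f(x_n + h/2, u_n + (h/2)·k2); k4 = f(x_n + h, u_n + h·k3); u_{n+1} = u_n + (h/6)·(k1 + 2k2 + 2k3 + k4).
x=1.300000, u=2.340000:
  k1 = f(1.300000, 2.340000) = 3.397158
  k2 = f(1.450000, 2.849574) = 3.956270
  k3 = f(1.450000, 2.933440) = 4.043491
  k4 = f(1.600000, 3.553047) = 4.694743
  u ← 2.340000 + (0.3/6)·(k1 + 2k2 + 2k3 + k4) = 3.544571
u(1.6) ≈ 3.5446

3.5446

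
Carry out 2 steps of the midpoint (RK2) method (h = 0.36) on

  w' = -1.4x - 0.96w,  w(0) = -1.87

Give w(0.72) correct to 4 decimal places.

-1.2592

Midpoint: k1 = f(x_n, w_n); k2 = f(x_n + h/2, w_n + (h/2)·k1); w_{n+1} = w_n + h·k2.
x=0.000000, w=-1.870000:
  k1 = f(0.000000, -1.870000) = 1.795200
  k2 = f(0.180000, -1.546864) = 1.232989
  w ← -1.870000 + 0.36·1.232989 = -1.426124
x=0.360000, w=-1.426124:
  k1 = f(0.360000, -1.426124) = 0.865079
  k2 = f(0.540000, -1.270410) = 0.463593
  w ← -1.426124 + 0.36·0.463593 = -1.259230
w(0.72) ≈ -1.2592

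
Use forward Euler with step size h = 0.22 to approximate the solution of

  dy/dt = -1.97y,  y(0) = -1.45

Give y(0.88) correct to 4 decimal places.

-0.1494

Euler: y_{n+1} = y_n + h·f(t_n, y_n).
t=0.000000, y=-1.450000: f=2.856500 → y ← -1.450000 + 0.22·2.856500 = -0.821570
t=0.220000, y=-0.821570: f=1.618493 → y ← -0.821570 + 0.22·1.618493 = -0.465502
t=0.440000, y=-0.465502: f=0.917038 → y ← -0.465502 + 0.22·0.917038 = -0.263753
t=0.660000, y=-0.263753: f=0.519594 → y ← -0.263753 + 0.22·0.519594 = -0.149443
y(0.88) ≈ -0.1494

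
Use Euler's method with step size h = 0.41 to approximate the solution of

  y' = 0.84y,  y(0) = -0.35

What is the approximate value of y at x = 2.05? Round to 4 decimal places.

Euler: y_{n+1} = y_n + h·f(x_n, y_n).
x=0.000000, y=-0.350000: f=-0.294000 → y ← -0.350000 + 0.41·(-0.294000) = -0.470540
x=0.410000, y=-0.470540: f=-0.395254 → y ← -0.470540 + 0.41·(-0.395254) = -0.632594
x=0.820000, y=-0.632594: f=-0.531379 → y ← -0.632594 + 0.41·(-0.531379) = -0.850459
x=1.230000, y=-0.850459: f=-0.714386 → y ← -0.850459 + 0.41·(-0.714386) = -1.143358
x=1.640000, y=-1.143358: f=-0.960420 → y ← -1.143358 + 0.41·(-0.960420) = -1.537130
y(2.05) ≈ -1.5371

-1.5371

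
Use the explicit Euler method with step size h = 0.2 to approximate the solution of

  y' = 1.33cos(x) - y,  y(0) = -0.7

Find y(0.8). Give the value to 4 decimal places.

Euler: y_{n+1} = y_n + h·f(x_n, y_n).
x=0.000000, y=-0.700000: f=2.030000 → y ← -0.700000 + 0.2·2.030000 = -0.294000
x=0.200000, y=-0.294000: f=1.597489 → y ← -0.294000 + 0.2·1.597489 = 0.025498
x=0.400000, y=0.025498: f=1.199513 → y ← 0.025498 + 0.2·1.199513 = 0.265400
x=0.600000, y=0.265400: f=0.832296 → y ← 0.265400 + 0.2·0.832296 = 0.431860
y(0.8) ≈ 0.4319

0.4319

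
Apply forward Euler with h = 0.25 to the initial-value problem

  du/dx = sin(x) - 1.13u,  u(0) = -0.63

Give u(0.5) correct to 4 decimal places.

-0.2625

Euler: u_{n+1} = u_n + h·f(x_n, u_n).
x=0.000000, u=-0.630000: f=0.711900 → u ← -0.630000 + 0.25·0.711900 = -0.452025
x=0.250000, u=-0.452025: f=0.758192 → u ← -0.452025 + 0.25·0.758192 = -0.262477
u(0.5) ≈ -0.2625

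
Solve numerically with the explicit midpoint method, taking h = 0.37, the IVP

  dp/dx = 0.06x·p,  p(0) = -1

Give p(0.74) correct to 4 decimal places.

-1.0165

Midpoint: k1 = f(x_n, p_n); k2 = f(x_n + h/2, p_n + (h/2)·k1); p_{n+1} = p_n + h·k2.
x=0.000000, p=-1.000000:
  k1 = f(0.000000, -1.000000) = 0.000000
  k2 = f(0.185000, -1.000000) = -0.011100
  p ← -1.000000 + 0.37·(-0.011100) = -1.004107
x=0.370000, p=-1.004107:
  k1 = f(0.370000, -1.004107) = -0.022291
  k2 = f(0.555000, -1.008231) = -0.033574
  p ← -1.004107 + 0.37·(-0.033574) = -1.016529
p(0.74) ≈ -1.0165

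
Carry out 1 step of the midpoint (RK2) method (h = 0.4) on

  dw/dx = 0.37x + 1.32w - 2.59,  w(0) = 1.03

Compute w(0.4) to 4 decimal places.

0.4375

Midpoint: k1 = f(x_n, w_n); k2 = f(x_n + h/2, w_n + (h/2)·k1); w_{n+1} = w_n + h·k2.
x=0.000000, w=1.030000:
  k1 = f(0.000000, 1.030000) = -1.230400
  k2 = f(0.200000, 0.783920) = -1.481226
  w ← 1.030000 + 0.4·(-1.481226) = 0.437510
w(0.4) ≈ 0.4375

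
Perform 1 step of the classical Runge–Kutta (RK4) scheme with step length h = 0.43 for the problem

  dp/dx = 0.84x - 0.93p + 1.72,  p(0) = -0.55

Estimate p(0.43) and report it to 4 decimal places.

RK4: k1 = f(x_n, p_n); k2 = f(x_n + h/2, p_n + (h/2)·k1); k3 = f(x_n + h/2, p_n + (h/2)·k2); k4 = f(x_n + h, p_n + h·k3); p_{n+1} = p_n + (h/6)·(k1 + 2k2 + 2k3 + k4).
x=0.000000, p=-0.550000:
  k1 = f(0.000000, -0.550000) = 2.231500
  k2 = f(0.215000, -0.070228) = 1.965912
  k3 = f(0.215000, -0.127329) = 2.019016
  k4 = f(0.430000, 0.318177) = 1.785296
  p ← -0.550000 + (0.43/6)·(k1 + 2k2 + 2k3 + k4) = 0.309043
p(0.43) ≈ 0.3090

0.3090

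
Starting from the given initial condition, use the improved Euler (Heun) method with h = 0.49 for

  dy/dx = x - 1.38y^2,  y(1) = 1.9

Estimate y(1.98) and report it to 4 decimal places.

1.3060

Heun: k1 = f(x_n, y_n); k2 = f(x_n + h, y_n + h·k1); y_{n+1} = y_n + (h/2)·(k1 + k2).
x=1.000000, y=1.900000:
  k1 = f(1.000000, 1.900000) = -3.981800
  k2 = f(1.490000, -0.051082) = 1.486399
  y ← 1.900000 + (0.49/2)·(-3.981800 + 1.486399) = 1.288627
x=1.490000, y=1.288627:
  k1 = f(1.490000, 1.288627) = -0.801571
  k2 = f(1.980000, 0.895857) = 0.872468
  y ← 1.288627 + (0.49/2)·(-0.801571 + 0.872468) = 1.305996
y(1.98) ≈ 1.3060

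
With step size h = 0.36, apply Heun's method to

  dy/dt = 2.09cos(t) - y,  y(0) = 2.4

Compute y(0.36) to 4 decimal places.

2.2844

Heun: k1 = f(t_n, y_n); k2 = f(t_n + h, y_n + h·k1); y_{n+1} = y_n + (h/2)·(k1 + k2).
t=0.000000, y=2.400000:
  k1 = f(0.000000, 2.400000) = -0.310000
  k2 = f(0.360000, 2.288400) = -0.332376
  y ← 2.400000 + (0.36/2)·(-0.310000 + (-0.332376)) = 2.284372
y(0.36) ≈ 2.2844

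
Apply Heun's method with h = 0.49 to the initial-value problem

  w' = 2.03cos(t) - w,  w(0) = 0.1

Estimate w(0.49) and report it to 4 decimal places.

Heun: k1 = f(t_n, w_n); k2 = f(t_n + h, w_n + h·k1); w_{n+1} = w_n + (h/2)·(k1 + k2).
t=0.000000, w=0.100000:
  k1 = f(0.000000, 0.100000) = 1.930000
  k2 = f(0.490000, 1.045700) = 0.745436
  w ← 0.100000 + (0.49/2)·(1.930000 + 0.745436) = 0.755482
w(0.49) ≈ 0.7555

0.7555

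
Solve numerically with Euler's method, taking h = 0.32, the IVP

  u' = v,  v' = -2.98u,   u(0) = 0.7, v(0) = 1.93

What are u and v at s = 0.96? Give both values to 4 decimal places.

1.7235, -1.6357

Euler on (u,v): u_{n+1} = u_n + h·u', v_{n+1} = v_n + h·v'.
0.000000: (0.700000, 1.930000); f=(1.930000, -2.086000) → (1.317600, 1.262480)
0.320000: (1.317600, 1.262480); f=(1.262480, -3.926448) → (1.721594, 0.006017)
0.640000: (1.721594, 0.006017); f=(0.006017, -5.130349) → (1.723519, -1.635695)
(u(0.96), v(0.96)) ≈ (1.7235, -1.6357)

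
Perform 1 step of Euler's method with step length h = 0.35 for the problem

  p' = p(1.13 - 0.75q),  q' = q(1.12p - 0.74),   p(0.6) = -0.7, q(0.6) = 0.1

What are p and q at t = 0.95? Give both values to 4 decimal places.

Euler on (p,q): p_{n+1} = p_n + h·p', q_{n+1} = q_n + h·q'.
0.600000: (-0.700000, 0.100000); f=(-0.738500, -0.152400) → (-0.958475, 0.046660)
(p(0.95), q(0.95)) ≈ (-0.9585, 0.0467)

-0.9585, 0.0467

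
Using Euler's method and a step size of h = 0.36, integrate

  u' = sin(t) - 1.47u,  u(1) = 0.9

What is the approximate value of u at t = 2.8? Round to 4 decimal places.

0.5317

Euler: u_{n+1} = u_n + h·f(t_n, u_n).
t=1.000000, u=0.900000: f=-0.481529 → u ← 0.900000 + 0.36·(-0.481529) = 0.726650
t=1.360000, u=0.726650: f=-0.090310 → u ← 0.726650 + 0.36·(-0.090310) = 0.694138
t=1.720000, u=0.694138: f=-0.031493 → u ← 0.694138 + 0.36·(-0.031493) = 0.682800
t=2.080000, u=0.682800: f=-0.130584 → u ← 0.682800 + 0.36·(-0.130584) = 0.635790
t=2.440000, u=0.635790: f=-0.289177 → u ← 0.635790 + 0.36·(-0.289177) = 0.531687
u(2.8) ≈ 0.5317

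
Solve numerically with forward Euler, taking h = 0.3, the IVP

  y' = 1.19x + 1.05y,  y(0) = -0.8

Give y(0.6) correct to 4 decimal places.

-1.2763

Euler: y_{n+1} = y_n + h·f(x_n, y_n).
x=0.000000, y=-0.800000: f=-0.840000 → y ← -0.800000 + 0.3·(-0.840000) = -1.052000
x=0.300000, y=-1.052000: f=-0.747600 → y ← -1.052000 + 0.3·(-0.747600) = -1.276280
y(0.6) ≈ -1.2763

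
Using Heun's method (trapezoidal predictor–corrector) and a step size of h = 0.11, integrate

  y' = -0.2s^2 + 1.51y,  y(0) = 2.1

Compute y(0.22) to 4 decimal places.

2.9227

Heun: k1 = f(s_n, y_n); k2 = f(s_n + h, y_n + h·k1); y_{n+1} = y_n + (h/2)·(k1 + k2).
s=0.000000, y=2.100000:
  k1 = f(0.000000, 2.100000) = 3.171000
  k2 = f(0.110000, 2.448810) = 3.695283
  y ← 2.100000 + (0.11/2)·(3.171000 + 3.695283) = 2.477646
s=0.110000, y=2.477646:
  k1 = f(0.110000, 2.477646) = 3.738825
  k2 = f(0.220000, 2.888916) = 4.352584
  y ← 2.477646 + (0.11/2)·(3.738825 + 4.352584) = 2.922673
y(0.22) ≈ 2.9227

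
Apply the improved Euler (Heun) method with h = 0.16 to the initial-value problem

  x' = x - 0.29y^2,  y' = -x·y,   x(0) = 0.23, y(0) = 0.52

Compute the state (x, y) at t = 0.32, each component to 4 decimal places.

0.2889, 0.4790

Heun on (x,y): k1 = f(t_n, state_n); k2 = f(t_n + h, state_n + h·k1); state_{n+1} = state_n + (h/2)·(k1 + k2).
0.000000: (0.230000, 0.520000)
  k1 = (0.151584, -0.119600)
  predictor → (0.254253, 0.500864)
  k2 = (0.181503, -0.127346)
  → (0.256647, 0.500244)
0.160000: (0.256647, 0.500244)
  k1 = (0.184076, -0.128386)
  predictor → (0.286099, 0.479703)
  k2 = (0.219366, -0.137242)
  → (0.288922, 0.478994)
(x(0.32), y(0.32)) ≈ (0.2889, 0.4790)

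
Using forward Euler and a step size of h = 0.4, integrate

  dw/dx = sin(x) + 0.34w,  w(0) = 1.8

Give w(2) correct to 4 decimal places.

4.8274

Euler: w_{n+1} = w_n + h·f(x_n, w_n).
x=0.000000, w=1.800000: f=0.612000 → w ← 1.800000 + 0.4·0.612000 = 2.044800
x=0.400000, w=2.044800: f=1.084650 → w ← 2.044800 + 0.4·1.084650 = 2.478660
x=0.800000, w=2.478660: f=1.560101 → w ← 2.478660 + 0.4·1.560101 = 3.102700
x=1.200000, w=3.102700: f=1.986957 → w ← 3.102700 + 0.4·1.986957 = 3.897483
x=1.600000, w=3.897483: f=2.324718 → w ← 3.897483 + 0.4·2.324718 = 4.827370
w(2) ≈ 4.8274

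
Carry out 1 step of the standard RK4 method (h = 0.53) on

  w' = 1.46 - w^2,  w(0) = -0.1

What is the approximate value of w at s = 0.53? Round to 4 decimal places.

0.6104

RK4: k1 = f(s_n, w_n); k2 = f(s_n + h/2, w_n + (h/2)·k1); k3 = f(s_n + h/2, w_n + (h/2)·k2); k4 = f(s_n + h, w_n + h·k3); w_{n+1} = w_n + (h/6)·(k1 + 2k2 + 2k3 + k4).
s=0.000000, w=-0.100000:
  k1 = f(0.000000, -0.100000) = 1.450000
  k2 = f(0.265000, 0.284250) = 1.379202
  k3 = f(0.265000, 0.265489) = 1.389516
  k4 = f(0.530000, 0.636443) = 1.054940
  w ← -0.100000 + (0.53/6)·(k1 + 2k2 + 2k3 + k4) = 0.610410
w(0.53) ≈ 0.6104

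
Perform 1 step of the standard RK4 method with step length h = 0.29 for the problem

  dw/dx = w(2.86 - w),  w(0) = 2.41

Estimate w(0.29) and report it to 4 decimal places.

2.6439

RK4: k1 = f(x_n, w_n); k2 = f(x_n + h/2, w_n + (h/2)·k1); k3 = f(x_n + h/2, w_n + (h/2)·k2); k4 = f(x_n + h, w_n + h·k3); w_{n+1} = w_n + (h/6)·(k1 + 2k2 + 2k3 + k4).
x=0.000000, w=2.410000:
  k1 = f(0.000000, 2.410000) = 1.084500
  k2 = f(0.145000, 2.567252) = 0.751557
  k3 = f(0.145000, 2.518976) = 0.859032
  k4 = f(0.290000, 2.659119) = 0.534166
  w ← 2.410000 + (0.29/6)·(k1 + 2k2 + 2k3 + k4) = 2.643926
w(0.29) ≈ 2.6439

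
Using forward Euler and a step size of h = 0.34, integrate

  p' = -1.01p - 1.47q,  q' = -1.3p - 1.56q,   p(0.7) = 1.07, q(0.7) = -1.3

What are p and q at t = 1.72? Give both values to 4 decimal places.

Euler on (p,q): p_{n+1} = p_n + h·p', q_{n+1} = q_n + h·q'.
0.700000: (1.070000, -1.300000); f=(0.830300, 0.637000) → (1.352302, -1.083420)
1.040000: (1.352302, -1.083420); f=(0.226802, -0.067857) → (1.429415, -1.106492)
1.380000: (1.429415, -1.106492); f=(0.182834, -0.132112) → (1.491578, -1.151410)
(p(1.72), q(1.72)) ≈ (1.4916, -1.1514)

1.4916, -1.1514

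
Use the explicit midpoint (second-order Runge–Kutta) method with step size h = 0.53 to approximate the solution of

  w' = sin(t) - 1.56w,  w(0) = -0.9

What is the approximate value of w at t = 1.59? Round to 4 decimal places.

Midpoint: k1 = f(t_n, w_n); k2 = f(t_n + h/2, w_n + (h/2)·k1); w_{n+1} = w_n + h·k2.
t=0.000000, w=-0.900000:
  k1 = f(0.000000, -0.900000) = 1.404000
  k2 = f(0.265000, -0.527940) = 1.085496
  w ← -0.900000 + 0.53·1.085496 = -0.324687
t=0.530000, w=-0.324687:
  k1 = f(0.530000, -0.324687) = 1.012046
  k2 = f(0.795000, -0.056495) = 0.801996
  w ← -0.324687 + 0.53·0.801996 = 0.100371
t=1.060000, w=0.100371:
  k1 = f(1.060000, 0.100371) = 0.715777
  k2 = f(1.325000, 0.290052) = 0.517463
  w ← 0.100371 + 0.53·0.517463 = 0.374626
w(1.59) ≈ 0.3746

0.3746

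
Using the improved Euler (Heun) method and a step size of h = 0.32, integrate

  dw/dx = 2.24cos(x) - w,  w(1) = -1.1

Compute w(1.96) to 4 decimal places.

-0.4388

Heun: k1 = f(x_n, w_n); k2 = f(x_n + h, w_n + h·k1); w_{n+1} = w_n + (h/2)·(k1 + k2).
x=1.000000, w=-1.100000:
  k1 = f(1.000000, -1.100000) = 2.310277
  k2 = f(1.320000, -0.360711) = 0.916624
  w ← -1.100000 + (0.32/2)·(2.310277 + 0.916624) = -0.583696
x=1.320000, w=-0.583696:
  k1 = f(1.320000, -0.583696) = 1.139609
  k2 = f(1.640000, -0.219021) = 0.064128
  w ← -0.583696 + (0.32/2)·(1.139609 + 0.064128) = -0.391098
x=1.640000, w=-0.391098:
  k1 = f(1.640000, -0.391098) = 0.236205
  k2 = f(1.960000, -0.315512) = -0.534460
  w ← -0.391098 + (0.32/2)·(0.236205 + (-0.534460)) = -0.438819
w(1.96) ≈ -0.4388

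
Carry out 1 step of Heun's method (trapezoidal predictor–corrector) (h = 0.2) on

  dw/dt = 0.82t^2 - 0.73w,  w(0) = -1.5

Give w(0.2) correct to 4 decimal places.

Heun: k1 = f(t_n, w_n); k2 = f(t_n + h, w_n + h·k1); w_{n+1} = w_n + (h/2)·(k1 + k2).
t=0.000000, w=-1.500000:
  k1 = f(0.000000, -1.500000) = 1.095000
  k2 = f(0.200000, -1.281000) = 0.967930
  w ← -1.500000 + (0.2/2)·(1.095000 + 0.967930) = -1.293707
w(0.2) ≈ -1.2937

-1.2937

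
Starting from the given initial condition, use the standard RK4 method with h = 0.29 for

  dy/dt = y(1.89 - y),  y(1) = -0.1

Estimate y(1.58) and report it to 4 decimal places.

-0.3342

RK4: k1 = f(t_n, y_n); k2 = f(t_n + h/2, y_n + (h/2)·k1); k3 = f(t_n + h/2, y_n + (h/2)·k2); k4 = f(t_n + h, y_n + h·k3); y_{n+1} = y_n + (h/6)·(k1 + 2k2 + 2k3 + k4).
t=1.000000, y=-0.100000:
  k1 = f(1.000000, -0.100000) = -0.199000
  k2 = f(1.145000, -0.128855) = -0.260140
  k3 = f(1.145000, -0.137720) = -0.279258
  k4 = f(1.290000, -0.180985) = -0.374817
  y ← -0.100000 + (0.29/6)·(k1 + 2k2 + 2k3 + k4) = -0.179876
t=1.290000, y=-0.179876:
  k1 = f(1.290000, -0.179876) = -0.372322
  k2 = f(1.435000, -0.233863) = -0.496693
  k3 = f(1.435000, -0.251897) = -0.539537
  k4 = f(1.580000, -0.336342) = -0.748812
  y ← -0.179876 + (0.29/6)·(k1 + 2k2 + 2k3 + k4) = -0.334233
y(1.58) ≈ -0.3342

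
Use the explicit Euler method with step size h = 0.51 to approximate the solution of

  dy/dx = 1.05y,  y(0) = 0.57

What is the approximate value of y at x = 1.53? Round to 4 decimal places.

Euler: y_{n+1} = y_n + h·f(x_n, y_n).
x=0.000000, y=0.570000: f=0.598500 → y ← 0.570000 + 0.51·0.598500 = 0.875235
x=0.510000, y=0.875235: f=0.918997 → y ← 0.875235 + 0.51·0.918997 = 1.343923
x=1.020000, y=1.343923: f=1.411120 → y ← 1.343923 + 0.51·1.411120 = 2.063594
y(1.53) ≈ 2.0636

2.0636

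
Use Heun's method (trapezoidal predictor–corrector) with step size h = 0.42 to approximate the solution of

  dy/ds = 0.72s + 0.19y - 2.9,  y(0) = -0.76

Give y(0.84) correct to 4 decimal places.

Heun: k1 = f(s_n, y_n); k2 = f(s_n + h, y_n + h·k1); y_{n+1} = y_n + (h/2)·(k1 + k2).
s=0.000000, y=-0.760000:
  k1 = f(0.000000, -0.760000) = -3.044400
  k2 = f(0.420000, -2.038648) = -2.984943
  y ← -0.760000 + (0.42/2)·(-3.044400 + (-2.984943)) = -2.026162
s=0.420000, y=-2.026162:
  k1 = f(0.420000, -2.026162) = -2.982571
  k2 = f(0.840000, -3.278842) = -2.918180
  y ← -2.026162 + (0.42/2)·(-2.982571 + (-2.918180)) = -3.265320
y(0.84) ≈ -3.2653

-3.2653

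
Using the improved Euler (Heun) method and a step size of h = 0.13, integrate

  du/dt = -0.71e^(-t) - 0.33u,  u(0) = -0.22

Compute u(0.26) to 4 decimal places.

-0.3574

Heun: k1 = f(t_n, u_n); k2 = f(t_n + h, u_n + h·k1); u_{n+1} = u_n + (h/2)·(k1 + k2).
t=0.000000, u=-0.220000:
  k1 = f(0.000000, -0.220000) = -0.637400
  k2 = f(0.130000, -0.302862) = -0.523503
  u ← -0.220000 + (0.13/2)·(-0.637400 + (-0.523503)) = -0.295459
t=0.130000, u=-0.295459:
  k1 = f(0.130000, -0.295459) = -0.525946
  k2 = f(0.260000, -0.363832) = -0.427382
  u ← -0.295459 + (0.13/2)·(-0.525946 + (-0.427382)) = -0.357425
u(0.26) ≈ -0.3574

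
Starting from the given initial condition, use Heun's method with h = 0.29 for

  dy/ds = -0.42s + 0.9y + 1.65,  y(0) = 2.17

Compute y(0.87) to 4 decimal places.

6.6604

Heun: k1 = f(s_n, y_n); k2 = f(s_n + h, y_n + h·k1); y_{n+1} = y_n + (h/2)·(k1 + k2).
s=0.000000, y=2.170000:
  k1 = f(0.000000, 2.170000) = 3.603000
  k2 = f(0.290000, 3.214870) = 4.421583
  y ← 2.170000 + (0.29/2)·(3.603000 + 4.421583) = 3.333565
s=0.290000, y=3.333565:
  k1 = f(0.290000, 3.333565) = 4.528408
  k2 = f(0.580000, 4.646803) = 5.588523
  y ← 3.333565 + (0.29/2)·(4.528408 + 5.588523) = 4.800519
s=0.580000, y=4.800519:
  k1 = f(0.580000, 4.800519) = 5.726868
  k2 = f(0.870000, 6.461311) = 7.099780
  y ← 4.800519 + (0.29/2)·(5.726868 + 7.099780) = 6.660383
y(0.87) ≈ 6.6604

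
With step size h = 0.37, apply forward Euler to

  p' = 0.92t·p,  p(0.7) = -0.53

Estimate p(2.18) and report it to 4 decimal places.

-2.1562

Euler: p_{n+1} = p_n + h·f(t_n, p_n).
t=0.700000, p=-0.530000: f=-0.341320 → p ← -0.530000 + 0.37·(-0.341320) = -0.656288
t=1.070000, p=-0.656288: f=-0.646050 → p ← -0.656288 + 0.37·(-0.646050) = -0.895327
t=1.440000, p=-0.895327: f=-1.186129 → p ← -0.895327 + 0.37·(-1.186129) = -1.334195
t=1.810000, p=-1.334195: f=-2.221701 → p ← -1.334195 + 0.37·(-2.221701) = -2.156224
p(2.18) ≈ -2.1562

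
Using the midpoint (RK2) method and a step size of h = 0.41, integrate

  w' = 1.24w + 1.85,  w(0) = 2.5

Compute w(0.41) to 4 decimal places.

Midpoint: k1 = f(x_n, w_n); k2 = f(x_n + h/2, w_n + (h/2)·k1); w_{n+1} = w_n + h·k2.
x=0.000000, w=2.500000:
  k1 = f(0.000000, 2.500000) = 4.950000
  k2 = f(0.205000, 3.514750) = 6.208290
  w ← 2.500000 + 0.41·6.208290 = 5.045399
w(0.41) ≈ 5.0454

5.0454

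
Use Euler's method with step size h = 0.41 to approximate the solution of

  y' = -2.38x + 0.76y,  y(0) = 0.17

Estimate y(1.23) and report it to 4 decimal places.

Euler: y_{n+1} = y_n + h·f(x_n, y_n).
x=0.000000, y=0.170000: f=0.129200 → y ← 0.170000 + 0.41·0.129200 = 0.222972
x=0.410000, y=0.222972: f=-0.806341 → y ← 0.222972 + 0.41·(-0.806341) = -0.107628
x=0.820000, y=-0.107628: f=-2.033397 → y ← -0.107628 + 0.41·(-2.033397) = -0.941321
y(1.23) ≈ -0.9413

-0.9413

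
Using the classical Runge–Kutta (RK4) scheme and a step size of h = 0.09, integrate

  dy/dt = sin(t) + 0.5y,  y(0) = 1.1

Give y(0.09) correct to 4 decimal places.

RK4: k1 = f(t_n, y_n); k2 = f(t_n + h/2, y_n + (h/2)·k1); k3 = f(t_n + h/2, y_n + (h/2)·k2); k4 = f(t_n + h, y_n + h·k3); y_{n+1} = y_n + (h/6)·(k1 + 2k2 + 2k3 + k4).
t=0.000000, y=1.100000:
  k1 = f(0.000000, 1.100000) = 0.550000
  k2 = f(0.045000, 1.124750) = 0.607360
  k3 = f(0.045000, 1.127331) = 0.608650
  k4 = f(0.090000, 1.154779) = 0.667268
  y ← 1.100000 + (0.09/6)·(k1 + 2k2 + 2k3 + k4) = 1.154739
y(0.09) ≈ 1.1547

1.1547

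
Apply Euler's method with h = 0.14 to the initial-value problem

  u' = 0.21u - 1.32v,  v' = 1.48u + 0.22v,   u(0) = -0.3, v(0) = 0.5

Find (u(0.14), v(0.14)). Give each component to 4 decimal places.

-0.4012, 0.4532

Euler on (u,v): u_{n+1} = u_n + h·u', v_{n+1} = v_n + h·v'.
0.000000: (-0.300000, 0.500000); f=(-0.723000, -0.334000) → (-0.401220, 0.453240)
(u(0.14), v(0.14)) ≈ (-0.4012, 0.4532)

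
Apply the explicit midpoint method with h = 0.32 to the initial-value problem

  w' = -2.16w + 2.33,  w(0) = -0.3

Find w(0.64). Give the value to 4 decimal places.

0.6652

Midpoint: k1 = f(s_n, w_n); k2 = f(s_n + h/2, w_n + (h/2)·k1); w_{n+1} = w_n + h·k2.
s=0.000000, w=-0.300000:
  k1 = f(0.000000, -0.300000) = 2.978000
  k2 = f(0.160000, 0.176480) = 1.948803
  w ← -0.300000 + 0.32·1.948803 = 0.323617
s=0.320000, w=0.323617:
  k1 = f(0.320000, 0.323617) = 1.630987
  k2 = f(0.480000, 0.584575) = 1.067318
  w ← 0.323617 + 0.32·1.067318 = 0.665159
w(0.64) ≈ 0.6652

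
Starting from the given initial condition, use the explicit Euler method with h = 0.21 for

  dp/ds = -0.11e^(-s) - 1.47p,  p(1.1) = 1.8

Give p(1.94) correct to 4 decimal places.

Euler: p_{n+1} = p_n + h·f(s_n, p_n).
s=1.100000, p=1.800000: f=-2.682616 → p ← 1.800000 + 0.21·(-2.682616) = 1.236651
s=1.310000, p=1.236651: f=-1.847557 → p ← 1.236651 + 0.21·(-1.847557) = 0.848664
s=1.520000, p=0.848664: f=-1.271594 → p ← 0.848664 + 0.21·(-1.271594) = 0.581629
s=1.730000, p=0.581629: f=-0.874496 → p ← 0.581629 + 0.21·(-0.874496) = 0.397985
p(1.94) ≈ 0.3980

0.3980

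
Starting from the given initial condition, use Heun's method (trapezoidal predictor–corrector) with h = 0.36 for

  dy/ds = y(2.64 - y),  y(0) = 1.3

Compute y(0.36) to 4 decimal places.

Heun: k1 = f(s_n, y_n); k2 = f(s_n + h, y_n + h·k1); y_{n+1} = y_n + (h/2)·(k1 + k2).
s=0.000000, y=1.300000:
  k1 = f(0.000000, 1.300000) = 1.742000
  k2 = f(0.360000, 1.927120) = 1.373805
  y ← 1.300000 + (0.36/2)·(1.742000 + 1.373805) = 1.860845
y(0.36) ≈ 1.8608

1.8608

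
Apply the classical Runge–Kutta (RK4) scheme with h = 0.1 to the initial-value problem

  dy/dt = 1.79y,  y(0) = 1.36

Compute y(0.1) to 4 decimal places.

1.6266

RK4: k1 = f(t_n, y_n); k2 = f(t_n + h/2, y_n + (h/2)·k1); k3 = f(t_n + h/2, y_n + (h/2)·k2); k4 = f(t_n + h, y_n + h·k3); y_{n+1} = y_n + (h/6)·(k1 + 2k2 + 2k3 + k4).
t=0.000000, y=1.360000:
  k1 = f(0.000000, 1.360000) = 2.434400
  k2 = f(0.050000, 1.481720) = 2.652279
  k3 = f(0.050000, 1.492614) = 2.671779
  k4 = f(0.100000, 1.627178) = 2.912648
  y ← 1.360000 + (0.1/6)·(k1 + 2k2 + 2k3 + k4) = 1.626586
y(0.1) ≈ 1.6266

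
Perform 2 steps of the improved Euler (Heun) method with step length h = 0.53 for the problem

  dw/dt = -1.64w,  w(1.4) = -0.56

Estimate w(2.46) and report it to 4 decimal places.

-0.1448

Heun: k1 = f(t_n, w_n); k2 = f(t_n + h, w_n + h·k1); w_{n+1} = w_n + (h/2)·(k1 + k2).
t=1.400000, w=-0.560000:
  k1 = f(1.400000, -0.560000) = 0.918400
  k2 = f(1.930000, -0.073248) = 0.120127
  w ← -0.560000 + (0.53/2)·(0.918400 + 0.120127) = -0.284790
t=1.930000, w=-0.284790:
  k1 = f(1.930000, -0.284790) = 0.467056
  k2 = f(2.460000, -0.037251) = 0.061091
  w ← -0.284790 + (0.53/2)·(0.467056 + 0.061091) = -0.144831
w(2.46) ≈ -0.1448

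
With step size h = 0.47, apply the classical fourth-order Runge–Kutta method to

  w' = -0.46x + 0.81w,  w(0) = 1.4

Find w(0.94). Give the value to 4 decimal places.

2.7313

RK4: k1 = f(x_n, w_n); k2 = f(x_n + h/2, w_n + (h/2)·k1); k3 = f(x_n + h/2, w_n + (h/2)·k2); k4 = f(x_n + h, w_n + h·k3); w_{n+1} = w_n + (h/6)·(k1 + 2k2 + 2k3 + k4).
x=0.000000, w=1.400000:
  k1 = f(0.000000, 1.400000) = 1.134000
  k2 = f(0.235000, 1.666490) = 1.241757
  k3 = f(0.235000, 1.691813) = 1.262268
  k4 = f(0.470000, 1.993266) = 1.398346
  w ← 1.400000 + (0.47/6)·(k1 + 2k2 + 2k3 + k4) = 1.990664
x=0.470000, w=1.990664:
  k1 = f(0.470000, 1.990664) = 1.396238
  k2 = f(0.705000, 2.318780) = 1.553912
  k3 = f(0.705000, 2.355834) = 1.583925
  k4 = f(0.940000, 2.735109) = 1.783039
  w ← 1.990664 + (0.47/6)·(k1 + 2k2 + 2k3 + k4) = 2.731302
w(0.94) ≈ 2.7313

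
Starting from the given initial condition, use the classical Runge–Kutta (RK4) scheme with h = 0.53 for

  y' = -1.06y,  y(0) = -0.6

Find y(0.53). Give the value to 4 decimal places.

RK4: k1 = f(x_n, y_n); k2 = f(x_n + h/2, y_n + (h/2)·k1); k3 = f(x_n + h/2, y_n + (h/2)·k2); k4 = f(x_n + h, y_n + h·k3); y_{n+1} = y_n + (h/6)·(k1 + 2k2 + 2k3 + k4).
x=0.000000, y=-0.600000:
  k1 = f(0.000000, -0.600000) = 0.636000
  k2 = f(0.265000, -0.431460) = 0.457348
  k3 = f(0.265000, -0.478803) = 0.507531
  k4 = f(0.530000, -0.331009) = 0.350869
  y ← -0.600000 + (0.53/6)·(k1 + 2k2 + 2k3 + k4) = -0.342365
y(0.53) ≈ -0.3424

-0.3424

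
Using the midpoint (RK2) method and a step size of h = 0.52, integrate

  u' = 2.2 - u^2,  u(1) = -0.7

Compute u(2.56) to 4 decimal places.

1.2844

Midpoint: k1 = f(t_n, u_n); k2 = f(t_n + h/2, u_n + (h/2)·k1); u_{n+1} = u_n + h·k2.
t=1.000000, u=-0.700000:
  k1 = f(1.000000, -0.700000) = 1.710000
  k2 = f(1.260000, -0.255400) = 2.134771
  u ← -0.700000 + 0.52·2.134771 = 0.410081
t=1.520000, u=0.410081:
  k1 = f(1.520000, 0.410081) = 2.031834
  k2 = f(1.780000, 0.938358) = 1.319485
  u ← 0.410081 + 0.52·1.319485 = 1.096213
t=2.040000, u=1.096213:
  k1 = f(2.040000, 1.096213) = 0.998317
  k2 = f(2.300000, 1.355775) = 0.361873
  u ← 1.096213 + 0.52·0.361873 = 1.284387
u(2.56) ≈ 1.2844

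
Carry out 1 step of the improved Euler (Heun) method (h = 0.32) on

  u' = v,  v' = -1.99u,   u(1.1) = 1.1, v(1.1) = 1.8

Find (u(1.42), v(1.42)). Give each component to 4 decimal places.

Heun on (u,v): k1 = f(t_n, state_n); k2 = f(t_n + h, state_n + h·k1); state_{n+1} = state_n + (h/2)·(k1 + k2).
1.100000: (1.100000, 1.800000)
  k1 = (1.800000, -2.189000)
  predictor → (1.676000, 1.099520)
  k2 = (1.099520, -3.335240)
  → (1.563923, 0.916122)
(u(1.42), v(1.42)) ≈ (1.5639, 0.9161)

1.5639, 0.9161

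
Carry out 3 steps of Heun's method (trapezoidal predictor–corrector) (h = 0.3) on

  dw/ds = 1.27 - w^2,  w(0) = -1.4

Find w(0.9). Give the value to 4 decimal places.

-5.3098

Heun: k1 = f(s_n, w_n); k2 = f(s_n + h, w_n + h·k1); w_{n+1} = w_n + (h/2)·(k1 + k2).
s=0.000000, w=-1.400000:
  k1 = f(0.000000, -1.400000) = -0.690000
  k2 = f(0.300000, -1.607000) = -1.312449
  w ← -1.400000 + (0.3/2)·(-0.690000 + (-1.312449)) = -1.700367
s=0.300000, w=-1.700367:
  k1 = f(0.300000, -1.700367) = -1.621249
  k2 = f(0.600000, -2.186742) = -3.511841
  w ← -1.700367 + (0.3/2)·(-1.621249 + (-3.511841)) = -2.470331
s=0.600000, w=-2.470331:
  k1 = f(0.600000, -2.470331) = -4.832535
  k2 = f(0.900000, -3.920091) = -14.097115
  w ← -2.470331 + (0.3/2)·(-4.832535 + (-14.097115)) = -5.309778
w(0.9) ≈ -5.3098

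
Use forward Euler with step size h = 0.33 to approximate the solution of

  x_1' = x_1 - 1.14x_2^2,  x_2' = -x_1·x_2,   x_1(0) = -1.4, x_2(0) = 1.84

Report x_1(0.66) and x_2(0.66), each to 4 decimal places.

Euler on (x_1,x_2): x_1_{n+1} = x_1_n + h·x_1', x_2_{n+1} = x_2_n + h·x_2'.
0.000000: (-1.400000, 1.840000); f=(-5.259584, 2.576000) → (-3.135663, 2.690080)
0.330000: (-3.135663, 2.690080); f=(-11.385307, 8.435184) → (-6.892814, 5.473691)
(x_1(0.66), x_2(0.66)) ≈ (-6.8928, 5.4737)

-6.8928, 5.4737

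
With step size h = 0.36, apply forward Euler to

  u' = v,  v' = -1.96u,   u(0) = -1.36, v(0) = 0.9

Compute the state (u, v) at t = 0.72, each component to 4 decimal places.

Euler on (u,v): u_{n+1} = u_n + h·u', v_{n+1} = v_n + h·v'.
0.000000: (-1.360000, 0.900000); f=(0.900000, 2.665600) → (-1.036000, 1.859616)
0.360000: (-1.036000, 1.859616); f=(1.859616, 2.030560) → (-0.366538, 2.590618)
(u(0.72), v(0.72)) ≈ (-0.3665, 2.5906)

-0.3665, 2.5906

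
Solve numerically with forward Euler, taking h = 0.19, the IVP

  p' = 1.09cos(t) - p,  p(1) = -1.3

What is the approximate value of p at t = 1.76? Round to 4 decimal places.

-0.4177

Euler: p_{n+1} = p_n + h·f(t_n, p_n).
t=1.000000, p=-1.300000: f=1.888930 → p ← -1.300000 + 0.19·1.888930 = -0.941103
t=1.190000, p=-0.941103: f=1.346213 → p ← -0.941103 + 0.19·1.346213 = -0.685323
t=1.380000, p=-0.685323: f=0.892031 → p ← -0.685323 + 0.19·0.892031 = -0.515837
t=1.570000, p=-0.515837: f=0.516705 → p ← -0.515837 + 0.19·0.516705 = -0.417663
p(1.76) ≈ -0.4177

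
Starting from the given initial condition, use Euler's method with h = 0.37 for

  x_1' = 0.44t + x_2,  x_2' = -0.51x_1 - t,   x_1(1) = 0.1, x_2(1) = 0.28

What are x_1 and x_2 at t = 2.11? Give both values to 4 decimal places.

Euler on (x_1,x_2): x_1_{n+1} = x_1_n + h·x_1', x_2_{n+1} = x_2_n + h·x_2'.
1.000000: (0.100000, 0.280000); f=(0.720000, -1.051000) → (0.366400, -0.108870)
1.370000: (0.366400, -0.108870); f=(0.493930, -1.556864) → (0.549154, -0.684910)
1.740000: (0.549154, -0.684910); f=(0.080690, -2.020069) → (0.579010, -1.432335)
(x_1(2.11), x_2(2.11)) ≈ (0.5790, -1.4323)

0.5790, -1.4323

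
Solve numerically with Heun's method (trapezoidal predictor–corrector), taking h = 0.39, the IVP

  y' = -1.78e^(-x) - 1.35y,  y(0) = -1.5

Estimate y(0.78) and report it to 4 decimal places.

-1.0768

Heun: k1 = f(x_n, y_n); k2 = f(x_n + h, y_n + h·k1); y_{n+1} = y_n + (h/2)·(k1 + k2).
x=0.000000, y=-1.500000:
  k1 = f(0.000000, -1.500000) = 0.245000
  k2 = f(0.390000, -1.404450) = 0.690846
  y ← -1.500000 + (0.39/2)·(0.245000 + 0.690846) = -1.317510
x=0.390000, y=-1.317510:
  k1 = f(0.390000, -1.317510) = 0.573477
  k2 = f(0.780000, -1.093854) = 0.660740
  y ← -1.317510 + (0.39/2)·(0.573477 + 0.660740) = -1.076838
y(0.78) ≈ -1.0768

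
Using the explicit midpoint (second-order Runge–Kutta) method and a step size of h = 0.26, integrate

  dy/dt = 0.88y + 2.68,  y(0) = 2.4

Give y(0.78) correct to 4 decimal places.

Midpoint: k1 = f(t_n, y_n); k2 = f(t_n + h/2, y_n + (h/2)·k1); y_{n+1} = y_n + h·k2.
t=0.000000, y=2.400000:
  k1 = f(0.000000, 2.400000) = 4.792000
  k2 = f(0.130000, 3.022960) = 5.340205
  y ← 2.400000 + 0.26·5.340205 = 3.788453
t=0.260000, y=3.788453:
  k1 = f(0.260000, 3.788453) = 6.013839
  k2 = f(0.390000, 4.570252) = 6.701822
  y ← 3.788453 + 0.26·6.701822 = 5.530927
t=0.520000, y=5.530927:
  k1 = f(0.520000, 5.530927) = 7.547216
  k2 = f(0.650000, 6.512065) = 8.410617
  y ← 5.530927 + 0.26·8.410617 = 7.717687
y(0.78) ≈ 7.7177

7.7177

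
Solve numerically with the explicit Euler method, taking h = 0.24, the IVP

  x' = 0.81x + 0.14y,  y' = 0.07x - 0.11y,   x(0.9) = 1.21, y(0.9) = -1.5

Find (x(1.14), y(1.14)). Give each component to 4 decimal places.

Euler on (x,y): x_{n+1} = x_n + h·x', y_{n+1} = y_n + h·y'.
0.900000: (1.210000, -1.500000); f=(0.770100, 0.249700) → (1.394824, -1.440072)
(x(1.14), y(1.14)) ≈ (1.3948, -1.4401)

1.3948, -1.4401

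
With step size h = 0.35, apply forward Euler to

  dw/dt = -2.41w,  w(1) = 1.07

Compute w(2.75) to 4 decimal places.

0.0001

Euler: w_{n+1} = w_n + h·f(t_n, w_n).
t=1.000000, w=1.070000: f=-2.578700 → w ← 1.070000 + 0.35·(-2.578700) = 0.167455
t=1.350000, w=0.167455: f=-0.403567 → w ← 0.167455 + 0.35·(-0.403567) = 0.026207
t=1.700000, w=0.026207: f=-0.063158 → w ← 0.026207 + 0.35·(-0.063158) = 0.004101
t=2.050000, w=0.004101: f=-0.009884 → w ← 0.004101 + 0.35·(-0.009884) = 0.000642
t=2.400000, w=0.000642: f=-0.001547 → w ← 0.000642 + 0.35·(-0.001547) = 0.000100
w(2.75) ≈ 0.0001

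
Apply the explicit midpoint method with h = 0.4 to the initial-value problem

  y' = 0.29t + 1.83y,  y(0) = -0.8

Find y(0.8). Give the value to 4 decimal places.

-3.0667

Midpoint: k1 = f(t_n, y_n); k2 = f(t_n + h/2, y_n + (h/2)·k1); y_{n+1} = y_n + h·k2.
t=0.000000, y=-0.800000:
  k1 = f(0.000000, -0.800000) = -1.464000
  k2 = f(0.200000, -1.092800) = -1.941824
  y ← -0.800000 + 0.4·(-1.941824) = -1.576730
t=0.400000, y=-1.576730:
  k1 = f(0.400000, -1.576730) = -2.769415
  k2 = f(0.600000, -2.130613) = -3.725021
  y ← -1.576730 + 0.4·(-3.725021) = -3.066738
y(0.8) ≈ -3.0667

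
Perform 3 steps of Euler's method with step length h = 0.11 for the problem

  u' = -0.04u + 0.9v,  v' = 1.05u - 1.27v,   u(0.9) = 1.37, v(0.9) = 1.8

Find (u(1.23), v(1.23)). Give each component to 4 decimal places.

Euler on (u,v): u_{n+1} = u_n + h·u', v_{n+1} = v_n + h·v'.
0.900000: (1.370000, 1.800000); f=(1.565200, -0.847500) → (1.542172, 1.706775)
1.010000: (1.542172, 1.706775); f=(1.474411, -0.548324) → (1.704357, 1.646459)
1.120000: (1.704357, 1.646459); f=(1.413639, -0.301428) → (1.859857, 1.613302)
(u(1.23), v(1.23)) ≈ (1.8599, 1.6133)

1.8599, 1.6133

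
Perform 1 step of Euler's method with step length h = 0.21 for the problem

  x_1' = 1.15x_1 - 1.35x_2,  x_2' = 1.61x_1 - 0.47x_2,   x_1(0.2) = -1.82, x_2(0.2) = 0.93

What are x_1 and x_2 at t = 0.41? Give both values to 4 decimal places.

Euler on (x_1,x_2): x_1_{n+1} = x_1_n + h·x_1', x_2_{n+1} = x_2_n + h·x_2'.
0.200000: (-1.820000, 0.930000); f=(-3.348500, -3.367300) → (-2.523185, 0.222867)
(x_1(0.41), x_2(0.41)) ≈ (-2.5232, 0.2229)

-2.5232, 0.2229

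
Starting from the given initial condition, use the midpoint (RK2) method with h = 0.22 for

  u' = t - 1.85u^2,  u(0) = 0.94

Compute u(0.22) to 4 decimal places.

Midpoint: k1 = f(t_n, u_n); k2 = f(t_n + h/2, u_n + (h/2)·k1); u_{n+1} = u_n + h·k2.
t=0.000000, u=0.940000:
  k1 = f(0.000000, 0.940000) = -1.634660
  k2 = f(0.110000, 0.760187) = -0.959087
  u ← 0.940000 + 0.22·(-0.959087) = 0.729001
u(0.22) ≈ 0.7290

0.7290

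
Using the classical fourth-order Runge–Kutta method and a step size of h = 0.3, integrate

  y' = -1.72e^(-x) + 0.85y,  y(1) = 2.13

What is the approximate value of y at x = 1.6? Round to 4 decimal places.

RK4: k1 = f(x_n, y_n); k2 = f(x_n + h/2, y_n + (h/2)·k1); k3 = f(x_n + h/2, y_n + (h/2)·k2); k4 = f(x_n + h, y_n + h·k3); y_{n+1} = y_n + (h/6)·(k1 + 2k2 + 2k3 + k4).
x=1.000000, y=2.130000:
  k1 = f(1.000000, 2.130000) = 1.177747
  k2 = f(1.150000, 2.306662) = 1.416048
  k3 = f(1.150000, 2.342407) = 1.446431
  k4 = f(1.300000, 2.563929) = 1.710585
  y ← 2.130000 + (0.3/6)·(k1 + 2k2 + 2k3 + k4) = 2.560664
x=1.300000, y=2.560664:
  k1 = f(1.300000, 2.560664) = 1.707810
  k2 = f(1.450000, 2.816836) = 1.990850
  k3 = f(1.450000, 2.859292) = 2.026937
  k4 = f(1.600000, 3.168746) = 2.346172
  y ← 2.560664 + (0.3/6)·(k1 + 2k2 + 2k3 + k4) = 3.165142
y(1.6) ≈ 3.1651

3.1651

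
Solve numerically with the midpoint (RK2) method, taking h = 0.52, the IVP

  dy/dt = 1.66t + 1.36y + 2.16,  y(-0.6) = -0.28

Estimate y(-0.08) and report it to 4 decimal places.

0.4957

Midpoint: k1 = f(t_n, y_n); k2 = f(t_n + h/2, y_n + (h/2)·k1); y_{n+1} = y_n + h·k2.
t=-0.600000, y=-0.280000:
  k1 = f(-0.600000, -0.280000) = 0.783200
  k2 = f(-0.340000, -0.076368) = 1.491740
  y ← -0.280000 + 0.52·1.491740 = 0.495705
y(-0.08) ≈ 0.4957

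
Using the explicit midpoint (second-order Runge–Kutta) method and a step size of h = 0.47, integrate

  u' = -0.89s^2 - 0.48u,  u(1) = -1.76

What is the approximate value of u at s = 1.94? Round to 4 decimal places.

Midpoint: k1 = f(s_n, u_n); k2 = f(s_n + h/2, u_n + (h/2)·k1); u_{n+1} = u_n + h·k2.
s=1.000000, u=-1.760000:
  k1 = f(1.000000, -1.760000) = -0.045200
  k2 = f(1.235000, -1.770622) = -0.507552
  u ← -1.760000 + 0.47·(-0.507552) = -1.998549
s=1.470000, u=-1.998549:
  k1 = f(1.470000, -1.998549) = -0.963897
  k2 = f(1.705000, -2.225065) = -1.519221
  u ← -1.998549 + 0.47·(-1.519221) = -2.712583
u(1.94) ≈ -2.7126

-2.7126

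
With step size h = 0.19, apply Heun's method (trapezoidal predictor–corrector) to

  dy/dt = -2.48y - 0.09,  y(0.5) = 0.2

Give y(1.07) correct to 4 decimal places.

0.0256

Heun: k1 = f(t_n, y_n); k2 = f(t_n + h, y_n + h·k1); y_{n+1} = y_n + (h/2)·(k1 + k2).
t=0.500000, y=0.200000:
  k1 = f(0.500000, 0.200000) = -0.586000
  k2 = f(0.690000, 0.088660) = -0.309877
  y ← 0.200000 + (0.19/2)·(-0.586000 + (-0.309877)) = 0.114892
t=0.690000, y=0.114892:
  k1 = f(0.690000, 0.114892) = -0.374931
  k2 = f(0.880000, 0.043655) = -0.198264
  y ← 0.114892 + (0.19/2)·(-0.374931 + (-0.198264)) = 0.060438
t=0.880000, y=0.060438:
  k1 = f(0.880000, 0.060438) = -0.239887
  k2 = f(1.070000, 0.014860) = -0.126852
  y ← 0.060438 + (0.19/2)·(-0.239887 + (-0.126852)) = 0.025598
y(1.07) ≈ 0.0256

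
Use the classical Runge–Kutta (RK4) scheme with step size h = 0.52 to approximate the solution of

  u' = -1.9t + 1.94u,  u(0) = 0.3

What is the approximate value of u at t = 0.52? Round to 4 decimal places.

RK4: k1 = f(t_n, u_n); k2 = f(t_n + h/2, u_n + (h/2)·k1); k3 = f(t_n + h/2, u_n + (h/2)·k2); k4 = f(t_n + h, u_n + h·k3); u_{n+1} = u_n + (h/6)·(k1 + 2k2 + 2k3 + k4).
t=0.000000, u=0.300000:
  k1 = f(0.000000, 0.300000) = 0.582000
  k2 = f(0.260000, 0.451320) = 0.381561
  k3 = f(0.260000, 0.399206) = 0.280459
  k4 = f(0.520000, 0.445839) = -0.123073
  u ← 0.300000 + (0.52/6)·(k1 + 2k2 + 2k3 + k4) = 0.454524
u(0.52) ≈ 0.4545

0.4545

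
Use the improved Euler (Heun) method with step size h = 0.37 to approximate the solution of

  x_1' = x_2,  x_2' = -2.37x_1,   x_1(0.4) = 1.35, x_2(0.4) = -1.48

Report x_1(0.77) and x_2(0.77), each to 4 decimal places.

Heun on (x_1,x_2): k1 = f(s_n, state_n); k2 = f(s_n + h, state_n + h·k1); state_{n+1} = state_n + (h/2)·(k1 + k2).
0.400000: (1.350000, -1.480000)
  k1 = (-1.480000, -3.199500)
  predictor → (0.802400, -2.663815)
  k2 = (-2.663815, -1.901688)
  → (0.583394, -2.423720)
(x_1(0.77), x_2(0.77)) ≈ (0.5834, -2.4237)

0.5834, -2.4237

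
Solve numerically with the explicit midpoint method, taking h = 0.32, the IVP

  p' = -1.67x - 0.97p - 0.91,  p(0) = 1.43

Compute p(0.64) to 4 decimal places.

Midpoint: k1 = f(x_n, p_n); k2 = f(x_n + h/2, p_n + (h/2)·k1); p_{n+1} = p_n + h·k2.
x=0.000000, p=1.430000:
  k1 = f(0.000000, 1.430000) = -2.297100
  k2 = f(0.160000, 1.062464) = -2.207790
  p ← 1.430000 + 0.32·(-2.207790) = 0.723507
x=0.320000, p=0.723507:
  k1 = f(0.320000, 0.723507) = -2.146202
  k2 = f(0.480000, 0.380115) = -2.080311
  p ← 0.723507 + 0.32·(-2.080311) = 0.057808
p(0.64) ≈ 0.0578

0.0578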